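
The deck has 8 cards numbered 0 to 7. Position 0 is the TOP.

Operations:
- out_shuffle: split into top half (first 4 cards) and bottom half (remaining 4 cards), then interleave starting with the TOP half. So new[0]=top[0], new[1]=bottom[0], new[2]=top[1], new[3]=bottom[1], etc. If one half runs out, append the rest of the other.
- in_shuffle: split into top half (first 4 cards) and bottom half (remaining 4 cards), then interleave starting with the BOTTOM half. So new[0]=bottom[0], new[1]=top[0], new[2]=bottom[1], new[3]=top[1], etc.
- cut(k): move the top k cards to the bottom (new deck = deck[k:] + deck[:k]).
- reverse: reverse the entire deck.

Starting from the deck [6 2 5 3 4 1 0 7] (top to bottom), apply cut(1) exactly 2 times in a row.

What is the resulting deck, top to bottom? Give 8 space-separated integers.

Answer: 5 3 4 1 0 7 6 2

Derivation:
After op 1 (cut(1)): [2 5 3 4 1 0 7 6]
After op 2 (cut(1)): [5 3 4 1 0 7 6 2]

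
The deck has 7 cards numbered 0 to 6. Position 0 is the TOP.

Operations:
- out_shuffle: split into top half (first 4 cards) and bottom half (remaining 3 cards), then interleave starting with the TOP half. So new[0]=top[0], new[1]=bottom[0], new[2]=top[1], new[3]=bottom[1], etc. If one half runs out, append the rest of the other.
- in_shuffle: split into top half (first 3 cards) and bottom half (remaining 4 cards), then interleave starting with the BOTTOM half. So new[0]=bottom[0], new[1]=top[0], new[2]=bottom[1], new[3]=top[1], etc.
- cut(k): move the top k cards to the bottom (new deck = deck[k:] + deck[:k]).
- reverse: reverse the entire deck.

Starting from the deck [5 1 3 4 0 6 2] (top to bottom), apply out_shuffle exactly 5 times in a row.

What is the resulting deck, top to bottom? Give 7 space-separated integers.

After op 1 (out_shuffle): [5 0 1 6 3 2 4]
After op 2 (out_shuffle): [5 3 0 2 1 4 6]
After op 3 (out_shuffle): [5 1 3 4 0 6 2]
After op 4 (out_shuffle): [5 0 1 6 3 2 4]
After op 5 (out_shuffle): [5 3 0 2 1 4 6]

Answer: 5 3 0 2 1 4 6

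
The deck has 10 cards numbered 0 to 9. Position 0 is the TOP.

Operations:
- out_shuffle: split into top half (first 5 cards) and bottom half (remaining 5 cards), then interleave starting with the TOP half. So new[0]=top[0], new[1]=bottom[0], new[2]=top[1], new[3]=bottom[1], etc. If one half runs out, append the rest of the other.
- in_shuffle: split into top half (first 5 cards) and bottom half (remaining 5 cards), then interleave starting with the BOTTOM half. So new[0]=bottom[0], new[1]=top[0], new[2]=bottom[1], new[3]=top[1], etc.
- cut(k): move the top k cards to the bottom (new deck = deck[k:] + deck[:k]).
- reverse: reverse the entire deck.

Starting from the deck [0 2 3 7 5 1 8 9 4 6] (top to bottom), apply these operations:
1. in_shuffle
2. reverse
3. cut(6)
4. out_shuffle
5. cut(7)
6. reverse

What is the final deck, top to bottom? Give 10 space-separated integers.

After op 1 (in_shuffle): [1 0 8 2 9 3 4 7 6 5]
After op 2 (reverse): [5 6 7 4 3 9 2 8 0 1]
After op 3 (cut(6)): [2 8 0 1 5 6 7 4 3 9]
After op 4 (out_shuffle): [2 6 8 7 0 4 1 3 5 9]
After op 5 (cut(7)): [3 5 9 2 6 8 7 0 4 1]
After op 6 (reverse): [1 4 0 7 8 6 2 9 5 3]

Answer: 1 4 0 7 8 6 2 9 5 3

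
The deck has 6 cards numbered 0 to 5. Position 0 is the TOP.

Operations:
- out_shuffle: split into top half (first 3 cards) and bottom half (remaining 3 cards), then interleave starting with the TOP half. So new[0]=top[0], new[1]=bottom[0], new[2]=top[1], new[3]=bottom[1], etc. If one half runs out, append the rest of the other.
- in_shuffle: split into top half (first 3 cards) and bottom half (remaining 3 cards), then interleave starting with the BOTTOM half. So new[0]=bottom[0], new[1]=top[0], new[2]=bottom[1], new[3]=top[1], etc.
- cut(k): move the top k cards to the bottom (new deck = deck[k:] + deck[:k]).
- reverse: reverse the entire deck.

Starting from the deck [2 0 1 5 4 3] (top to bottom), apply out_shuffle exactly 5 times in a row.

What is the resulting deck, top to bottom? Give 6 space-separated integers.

After op 1 (out_shuffle): [2 5 0 4 1 3]
After op 2 (out_shuffle): [2 4 5 1 0 3]
After op 3 (out_shuffle): [2 1 4 0 5 3]
After op 4 (out_shuffle): [2 0 1 5 4 3]
After op 5 (out_shuffle): [2 5 0 4 1 3]

Answer: 2 5 0 4 1 3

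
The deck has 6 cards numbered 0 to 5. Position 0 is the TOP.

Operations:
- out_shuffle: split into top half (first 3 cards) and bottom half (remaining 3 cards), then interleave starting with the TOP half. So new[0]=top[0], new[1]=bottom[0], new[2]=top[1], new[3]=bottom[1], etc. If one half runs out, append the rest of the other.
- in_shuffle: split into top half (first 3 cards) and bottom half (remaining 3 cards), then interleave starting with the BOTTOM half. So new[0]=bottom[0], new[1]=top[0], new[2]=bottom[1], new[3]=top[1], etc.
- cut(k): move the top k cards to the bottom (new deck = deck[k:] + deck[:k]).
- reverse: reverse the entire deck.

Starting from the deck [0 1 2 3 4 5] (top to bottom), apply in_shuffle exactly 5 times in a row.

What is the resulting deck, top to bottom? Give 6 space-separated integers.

After op 1 (in_shuffle): [3 0 4 1 5 2]
After op 2 (in_shuffle): [1 3 5 0 2 4]
After op 3 (in_shuffle): [0 1 2 3 4 5]
After op 4 (in_shuffle): [3 0 4 1 5 2]
After op 5 (in_shuffle): [1 3 5 0 2 4]

Answer: 1 3 5 0 2 4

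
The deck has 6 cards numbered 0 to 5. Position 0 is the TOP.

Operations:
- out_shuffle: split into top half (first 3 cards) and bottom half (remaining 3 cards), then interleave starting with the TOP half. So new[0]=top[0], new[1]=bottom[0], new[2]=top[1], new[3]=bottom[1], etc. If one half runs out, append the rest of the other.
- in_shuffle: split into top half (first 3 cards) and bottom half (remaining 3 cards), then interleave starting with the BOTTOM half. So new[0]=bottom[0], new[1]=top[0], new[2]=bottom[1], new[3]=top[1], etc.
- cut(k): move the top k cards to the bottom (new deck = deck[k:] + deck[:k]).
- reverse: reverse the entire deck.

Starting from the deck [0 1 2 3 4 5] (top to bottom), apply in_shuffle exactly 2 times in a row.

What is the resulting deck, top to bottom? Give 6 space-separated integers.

After op 1 (in_shuffle): [3 0 4 1 5 2]
After op 2 (in_shuffle): [1 3 5 0 2 4]

Answer: 1 3 5 0 2 4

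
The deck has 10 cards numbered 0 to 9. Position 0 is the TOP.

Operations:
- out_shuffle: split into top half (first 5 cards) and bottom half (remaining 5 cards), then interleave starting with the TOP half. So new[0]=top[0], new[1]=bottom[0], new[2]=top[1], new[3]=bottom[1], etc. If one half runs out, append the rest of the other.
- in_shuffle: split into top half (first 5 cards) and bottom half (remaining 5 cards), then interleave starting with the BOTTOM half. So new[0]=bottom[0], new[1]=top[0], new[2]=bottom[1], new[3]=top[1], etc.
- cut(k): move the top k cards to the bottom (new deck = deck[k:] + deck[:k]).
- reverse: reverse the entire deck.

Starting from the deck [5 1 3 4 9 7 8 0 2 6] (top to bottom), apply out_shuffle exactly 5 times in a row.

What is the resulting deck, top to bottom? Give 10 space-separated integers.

After op 1 (out_shuffle): [5 7 1 8 3 0 4 2 9 6]
After op 2 (out_shuffle): [5 0 7 4 1 2 8 9 3 6]
After op 3 (out_shuffle): [5 2 0 8 7 9 4 3 1 6]
After op 4 (out_shuffle): [5 9 2 4 0 3 8 1 7 6]
After op 5 (out_shuffle): [5 3 9 8 2 1 4 7 0 6]

Answer: 5 3 9 8 2 1 4 7 0 6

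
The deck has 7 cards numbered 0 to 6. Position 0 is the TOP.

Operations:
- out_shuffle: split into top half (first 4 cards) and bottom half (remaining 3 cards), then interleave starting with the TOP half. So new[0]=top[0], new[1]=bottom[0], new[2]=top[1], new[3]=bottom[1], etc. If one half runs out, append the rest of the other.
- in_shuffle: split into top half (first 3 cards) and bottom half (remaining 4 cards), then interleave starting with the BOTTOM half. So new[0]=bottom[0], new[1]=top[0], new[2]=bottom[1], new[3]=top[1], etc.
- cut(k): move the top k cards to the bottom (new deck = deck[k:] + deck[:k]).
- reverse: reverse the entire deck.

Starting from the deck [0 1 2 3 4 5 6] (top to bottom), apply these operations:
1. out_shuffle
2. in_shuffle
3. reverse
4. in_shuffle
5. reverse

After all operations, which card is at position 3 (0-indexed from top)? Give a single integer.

Answer: 1

Derivation:
After op 1 (out_shuffle): [0 4 1 5 2 6 3]
After op 2 (in_shuffle): [5 0 2 4 6 1 3]
After op 3 (reverse): [3 1 6 4 2 0 5]
After op 4 (in_shuffle): [4 3 2 1 0 6 5]
After op 5 (reverse): [5 6 0 1 2 3 4]
Position 3: card 1.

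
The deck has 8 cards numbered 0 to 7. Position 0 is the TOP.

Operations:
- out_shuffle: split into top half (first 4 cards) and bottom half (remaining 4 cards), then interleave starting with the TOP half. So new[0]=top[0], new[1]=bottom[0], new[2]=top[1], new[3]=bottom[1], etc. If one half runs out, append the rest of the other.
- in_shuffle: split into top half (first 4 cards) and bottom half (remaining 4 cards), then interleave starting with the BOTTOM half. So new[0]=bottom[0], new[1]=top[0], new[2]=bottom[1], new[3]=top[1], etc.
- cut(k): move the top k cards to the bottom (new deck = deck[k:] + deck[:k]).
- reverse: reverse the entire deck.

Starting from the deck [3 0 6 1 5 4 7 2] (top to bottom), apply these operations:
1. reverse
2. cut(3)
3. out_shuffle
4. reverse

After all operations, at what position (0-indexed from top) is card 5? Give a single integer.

After op 1 (reverse): [2 7 4 5 1 6 0 3]
After op 2 (cut(3)): [5 1 6 0 3 2 7 4]
After op 3 (out_shuffle): [5 3 1 2 6 7 0 4]
After op 4 (reverse): [4 0 7 6 2 1 3 5]
Card 5 is at position 7.

Answer: 7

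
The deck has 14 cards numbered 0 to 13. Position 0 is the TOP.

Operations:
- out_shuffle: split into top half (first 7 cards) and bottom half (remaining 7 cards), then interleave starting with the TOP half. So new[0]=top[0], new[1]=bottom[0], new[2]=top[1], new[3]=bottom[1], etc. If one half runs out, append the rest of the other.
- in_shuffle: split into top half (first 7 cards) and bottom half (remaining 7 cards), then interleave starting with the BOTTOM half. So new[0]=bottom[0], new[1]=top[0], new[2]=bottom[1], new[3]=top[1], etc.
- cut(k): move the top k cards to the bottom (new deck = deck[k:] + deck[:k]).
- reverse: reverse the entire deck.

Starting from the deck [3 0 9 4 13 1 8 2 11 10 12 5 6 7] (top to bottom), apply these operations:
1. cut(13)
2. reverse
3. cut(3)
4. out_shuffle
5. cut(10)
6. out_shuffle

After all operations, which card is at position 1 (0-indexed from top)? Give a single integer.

After op 1 (cut(13)): [7 3 0 9 4 13 1 8 2 11 10 12 5 6]
After op 2 (reverse): [6 5 12 10 11 2 8 1 13 4 9 0 3 7]
After op 3 (cut(3)): [10 11 2 8 1 13 4 9 0 3 7 6 5 12]
After op 4 (out_shuffle): [10 9 11 0 2 3 8 7 1 6 13 5 4 12]
After op 5 (cut(10)): [13 5 4 12 10 9 11 0 2 3 8 7 1 6]
After op 6 (out_shuffle): [13 0 5 2 4 3 12 8 10 7 9 1 11 6]
Position 1: card 0.

Answer: 0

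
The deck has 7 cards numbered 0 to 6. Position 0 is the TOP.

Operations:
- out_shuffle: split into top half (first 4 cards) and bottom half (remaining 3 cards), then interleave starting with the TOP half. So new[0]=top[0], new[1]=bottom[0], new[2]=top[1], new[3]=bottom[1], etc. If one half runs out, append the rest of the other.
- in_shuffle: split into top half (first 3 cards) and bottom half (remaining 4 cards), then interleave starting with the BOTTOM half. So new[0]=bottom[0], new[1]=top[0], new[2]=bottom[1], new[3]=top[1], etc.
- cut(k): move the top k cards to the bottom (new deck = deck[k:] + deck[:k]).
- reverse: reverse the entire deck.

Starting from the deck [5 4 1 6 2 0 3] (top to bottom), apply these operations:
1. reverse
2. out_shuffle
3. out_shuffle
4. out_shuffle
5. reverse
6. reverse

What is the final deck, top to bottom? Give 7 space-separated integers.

Answer: 3 0 2 6 1 4 5

Derivation:
After op 1 (reverse): [3 0 2 6 1 4 5]
After op 2 (out_shuffle): [3 1 0 4 2 5 6]
After op 3 (out_shuffle): [3 2 1 5 0 6 4]
After op 4 (out_shuffle): [3 0 2 6 1 4 5]
After op 5 (reverse): [5 4 1 6 2 0 3]
After op 6 (reverse): [3 0 2 6 1 4 5]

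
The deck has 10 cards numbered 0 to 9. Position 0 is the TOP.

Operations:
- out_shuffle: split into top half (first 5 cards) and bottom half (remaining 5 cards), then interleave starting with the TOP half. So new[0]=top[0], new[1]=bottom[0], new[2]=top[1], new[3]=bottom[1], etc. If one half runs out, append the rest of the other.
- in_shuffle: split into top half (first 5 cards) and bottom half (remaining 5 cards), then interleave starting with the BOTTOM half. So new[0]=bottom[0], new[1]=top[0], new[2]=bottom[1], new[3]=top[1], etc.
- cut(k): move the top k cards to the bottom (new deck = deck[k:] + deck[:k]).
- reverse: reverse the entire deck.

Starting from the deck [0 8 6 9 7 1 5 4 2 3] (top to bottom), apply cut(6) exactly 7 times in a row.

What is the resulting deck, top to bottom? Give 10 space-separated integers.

Answer: 6 9 7 1 5 4 2 3 0 8

Derivation:
After op 1 (cut(6)): [5 4 2 3 0 8 6 9 7 1]
After op 2 (cut(6)): [6 9 7 1 5 4 2 3 0 8]
After op 3 (cut(6)): [2 3 0 8 6 9 7 1 5 4]
After op 4 (cut(6)): [7 1 5 4 2 3 0 8 6 9]
After op 5 (cut(6)): [0 8 6 9 7 1 5 4 2 3]
After op 6 (cut(6)): [5 4 2 3 0 8 6 9 7 1]
After op 7 (cut(6)): [6 9 7 1 5 4 2 3 0 8]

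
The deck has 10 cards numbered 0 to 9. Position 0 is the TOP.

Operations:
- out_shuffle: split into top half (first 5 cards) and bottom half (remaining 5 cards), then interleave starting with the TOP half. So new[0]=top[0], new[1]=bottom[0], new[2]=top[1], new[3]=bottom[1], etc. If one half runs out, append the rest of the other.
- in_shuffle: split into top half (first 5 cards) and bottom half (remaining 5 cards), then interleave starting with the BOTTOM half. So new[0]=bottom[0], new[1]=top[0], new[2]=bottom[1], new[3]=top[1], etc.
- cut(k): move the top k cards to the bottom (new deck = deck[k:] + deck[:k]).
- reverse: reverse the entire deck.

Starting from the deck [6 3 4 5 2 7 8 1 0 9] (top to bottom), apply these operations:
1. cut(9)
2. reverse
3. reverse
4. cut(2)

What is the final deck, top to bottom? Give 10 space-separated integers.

Answer: 3 4 5 2 7 8 1 0 9 6

Derivation:
After op 1 (cut(9)): [9 6 3 4 5 2 7 8 1 0]
After op 2 (reverse): [0 1 8 7 2 5 4 3 6 9]
After op 3 (reverse): [9 6 3 4 5 2 7 8 1 0]
After op 4 (cut(2)): [3 4 5 2 7 8 1 0 9 6]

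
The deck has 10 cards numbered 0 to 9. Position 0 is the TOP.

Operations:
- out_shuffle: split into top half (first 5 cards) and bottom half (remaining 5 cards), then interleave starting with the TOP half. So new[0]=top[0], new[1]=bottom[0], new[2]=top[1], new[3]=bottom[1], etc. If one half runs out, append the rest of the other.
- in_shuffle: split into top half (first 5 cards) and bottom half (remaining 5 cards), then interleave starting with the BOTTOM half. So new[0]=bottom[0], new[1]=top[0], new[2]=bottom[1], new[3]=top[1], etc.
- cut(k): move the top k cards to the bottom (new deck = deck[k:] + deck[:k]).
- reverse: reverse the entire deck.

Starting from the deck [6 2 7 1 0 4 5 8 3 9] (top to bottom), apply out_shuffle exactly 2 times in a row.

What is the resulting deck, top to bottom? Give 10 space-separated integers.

After op 1 (out_shuffle): [6 4 2 5 7 8 1 3 0 9]
After op 2 (out_shuffle): [6 8 4 1 2 3 5 0 7 9]

Answer: 6 8 4 1 2 3 5 0 7 9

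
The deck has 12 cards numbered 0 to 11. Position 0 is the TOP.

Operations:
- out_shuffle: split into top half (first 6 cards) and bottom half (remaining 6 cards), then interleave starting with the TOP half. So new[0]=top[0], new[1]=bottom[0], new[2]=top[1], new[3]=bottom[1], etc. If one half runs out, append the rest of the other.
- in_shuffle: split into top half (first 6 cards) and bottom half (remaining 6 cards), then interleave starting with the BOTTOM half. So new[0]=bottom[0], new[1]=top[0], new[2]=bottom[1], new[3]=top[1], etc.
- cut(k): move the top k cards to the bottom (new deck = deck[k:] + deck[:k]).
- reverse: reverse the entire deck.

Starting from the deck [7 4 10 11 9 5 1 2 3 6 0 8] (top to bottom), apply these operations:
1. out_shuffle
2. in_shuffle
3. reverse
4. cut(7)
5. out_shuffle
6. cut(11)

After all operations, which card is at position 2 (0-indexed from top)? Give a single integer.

Answer: 8

Derivation:
After op 1 (out_shuffle): [7 1 4 2 10 3 11 6 9 0 5 8]
After op 2 (in_shuffle): [11 7 6 1 9 4 0 2 5 10 8 3]
After op 3 (reverse): [3 8 10 5 2 0 4 9 1 6 7 11]
After op 4 (cut(7)): [9 1 6 7 11 3 8 10 5 2 0 4]
After op 5 (out_shuffle): [9 8 1 10 6 5 7 2 11 0 3 4]
After op 6 (cut(11)): [4 9 8 1 10 6 5 7 2 11 0 3]
Position 2: card 8.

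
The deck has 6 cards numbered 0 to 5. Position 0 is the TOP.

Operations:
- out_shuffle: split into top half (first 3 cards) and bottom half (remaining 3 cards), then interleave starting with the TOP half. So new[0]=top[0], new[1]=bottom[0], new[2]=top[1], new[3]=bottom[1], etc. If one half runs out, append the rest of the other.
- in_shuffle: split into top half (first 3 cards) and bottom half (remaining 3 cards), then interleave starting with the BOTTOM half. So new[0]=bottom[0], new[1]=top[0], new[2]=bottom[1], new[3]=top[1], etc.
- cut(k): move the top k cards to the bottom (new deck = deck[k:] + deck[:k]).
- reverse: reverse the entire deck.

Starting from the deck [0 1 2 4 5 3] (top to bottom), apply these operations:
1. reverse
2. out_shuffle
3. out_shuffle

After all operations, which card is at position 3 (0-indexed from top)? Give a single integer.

Answer: 4

Derivation:
After op 1 (reverse): [3 5 4 2 1 0]
After op 2 (out_shuffle): [3 2 5 1 4 0]
After op 3 (out_shuffle): [3 1 2 4 5 0]
Position 3: card 4.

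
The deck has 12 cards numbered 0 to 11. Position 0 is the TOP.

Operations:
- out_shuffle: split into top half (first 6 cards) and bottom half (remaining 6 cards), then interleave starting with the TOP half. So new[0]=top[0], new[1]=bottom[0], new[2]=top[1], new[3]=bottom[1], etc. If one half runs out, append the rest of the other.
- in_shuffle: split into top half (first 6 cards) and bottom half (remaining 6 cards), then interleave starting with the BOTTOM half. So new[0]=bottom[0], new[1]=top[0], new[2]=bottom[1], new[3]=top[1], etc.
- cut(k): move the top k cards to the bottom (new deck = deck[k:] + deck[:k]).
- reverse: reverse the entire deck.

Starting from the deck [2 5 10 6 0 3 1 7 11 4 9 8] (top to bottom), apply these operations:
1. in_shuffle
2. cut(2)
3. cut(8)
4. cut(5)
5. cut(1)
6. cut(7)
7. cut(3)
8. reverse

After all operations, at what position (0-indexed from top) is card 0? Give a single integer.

After op 1 (in_shuffle): [1 2 7 5 11 10 4 6 9 0 8 3]
After op 2 (cut(2)): [7 5 11 10 4 6 9 0 8 3 1 2]
After op 3 (cut(8)): [8 3 1 2 7 5 11 10 4 6 9 0]
After op 4 (cut(5)): [5 11 10 4 6 9 0 8 3 1 2 7]
After op 5 (cut(1)): [11 10 4 6 9 0 8 3 1 2 7 5]
After op 6 (cut(7)): [3 1 2 7 5 11 10 4 6 9 0 8]
After op 7 (cut(3)): [7 5 11 10 4 6 9 0 8 3 1 2]
After op 8 (reverse): [2 1 3 8 0 9 6 4 10 11 5 7]
Card 0 is at position 4.

Answer: 4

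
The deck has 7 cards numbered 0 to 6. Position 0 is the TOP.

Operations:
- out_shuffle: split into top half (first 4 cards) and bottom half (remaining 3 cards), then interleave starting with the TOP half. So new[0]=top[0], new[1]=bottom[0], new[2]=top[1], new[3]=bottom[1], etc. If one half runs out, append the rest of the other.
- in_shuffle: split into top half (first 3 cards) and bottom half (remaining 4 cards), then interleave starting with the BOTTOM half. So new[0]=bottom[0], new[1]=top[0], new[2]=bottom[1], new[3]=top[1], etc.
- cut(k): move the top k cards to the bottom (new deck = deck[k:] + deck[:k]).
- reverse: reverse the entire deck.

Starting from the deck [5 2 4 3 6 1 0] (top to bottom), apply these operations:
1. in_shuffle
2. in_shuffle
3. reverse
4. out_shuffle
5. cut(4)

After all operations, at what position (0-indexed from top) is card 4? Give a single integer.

After op 1 (in_shuffle): [3 5 6 2 1 4 0]
After op 2 (in_shuffle): [2 3 1 5 4 6 0]
After op 3 (reverse): [0 6 4 5 1 3 2]
After op 4 (out_shuffle): [0 1 6 3 4 2 5]
After op 5 (cut(4)): [4 2 5 0 1 6 3]
Card 4 is at position 0.

Answer: 0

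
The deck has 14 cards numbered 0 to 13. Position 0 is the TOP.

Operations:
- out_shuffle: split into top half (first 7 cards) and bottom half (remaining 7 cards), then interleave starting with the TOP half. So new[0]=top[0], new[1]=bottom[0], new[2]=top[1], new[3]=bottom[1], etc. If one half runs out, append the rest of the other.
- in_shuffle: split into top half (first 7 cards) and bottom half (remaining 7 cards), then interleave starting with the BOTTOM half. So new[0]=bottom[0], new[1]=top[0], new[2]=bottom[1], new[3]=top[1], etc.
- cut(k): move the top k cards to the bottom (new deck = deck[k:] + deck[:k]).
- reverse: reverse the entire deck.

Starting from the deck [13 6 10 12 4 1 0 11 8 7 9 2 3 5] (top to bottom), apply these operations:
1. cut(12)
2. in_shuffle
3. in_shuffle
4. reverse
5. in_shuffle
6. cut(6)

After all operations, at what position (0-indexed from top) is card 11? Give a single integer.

After op 1 (cut(12)): [3 5 13 6 10 12 4 1 0 11 8 7 9 2]
After op 2 (in_shuffle): [1 3 0 5 11 13 8 6 7 10 9 12 2 4]
After op 3 (in_shuffle): [6 1 7 3 10 0 9 5 12 11 2 13 4 8]
After op 4 (reverse): [8 4 13 2 11 12 5 9 0 10 3 7 1 6]
After op 5 (in_shuffle): [9 8 0 4 10 13 3 2 7 11 1 12 6 5]
After op 6 (cut(6)): [3 2 7 11 1 12 6 5 9 8 0 4 10 13]
Card 11 is at position 3.

Answer: 3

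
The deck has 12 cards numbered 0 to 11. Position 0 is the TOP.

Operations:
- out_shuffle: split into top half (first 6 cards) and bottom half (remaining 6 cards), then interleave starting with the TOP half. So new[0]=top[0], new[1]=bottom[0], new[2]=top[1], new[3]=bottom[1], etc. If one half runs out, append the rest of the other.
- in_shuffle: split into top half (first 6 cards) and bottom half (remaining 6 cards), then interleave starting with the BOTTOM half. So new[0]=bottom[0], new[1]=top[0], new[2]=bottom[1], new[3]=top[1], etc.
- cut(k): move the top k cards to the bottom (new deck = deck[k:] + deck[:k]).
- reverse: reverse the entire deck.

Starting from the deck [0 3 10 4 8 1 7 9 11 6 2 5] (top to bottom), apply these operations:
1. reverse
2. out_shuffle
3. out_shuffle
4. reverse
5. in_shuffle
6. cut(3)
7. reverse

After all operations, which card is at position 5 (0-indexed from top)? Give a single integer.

After op 1 (reverse): [5 2 6 11 9 7 1 8 4 10 3 0]
After op 2 (out_shuffle): [5 1 2 8 6 4 11 10 9 3 7 0]
After op 3 (out_shuffle): [5 11 1 10 2 9 8 3 6 7 4 0]
After op 4 (reverse): [0 4 7 6 3 8 9 2 10 1 11 5]
After op 5 (in_shuffle): [9 0 2 4 10 7 1 6 11 3 5 8]
After op 6 (cut(3)): [4 10 7 1 6 11 3 5 8 9 0 2]
After op 7 (reverse): [2 0 9 8 5 3 11 6 1 7 10 4]
Position 5: card 3.

Answer: 3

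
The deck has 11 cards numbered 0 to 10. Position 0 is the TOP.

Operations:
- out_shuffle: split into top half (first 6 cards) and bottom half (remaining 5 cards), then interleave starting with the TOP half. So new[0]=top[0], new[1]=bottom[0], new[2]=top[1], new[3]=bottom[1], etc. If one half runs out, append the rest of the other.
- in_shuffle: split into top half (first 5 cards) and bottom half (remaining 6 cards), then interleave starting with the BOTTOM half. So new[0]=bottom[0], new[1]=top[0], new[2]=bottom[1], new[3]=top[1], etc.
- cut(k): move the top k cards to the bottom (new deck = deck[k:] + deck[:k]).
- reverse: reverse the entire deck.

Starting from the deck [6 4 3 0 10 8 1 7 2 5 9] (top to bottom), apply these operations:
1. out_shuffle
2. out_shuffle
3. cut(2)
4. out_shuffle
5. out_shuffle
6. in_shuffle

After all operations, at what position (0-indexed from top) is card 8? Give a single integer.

After op 1 (out_shuffle): [6 1 4 7 3 2 0 5 10 9 8]
After op 2 (out_shuffle): [6 0 1 5 4 10 7 9 3 8 2]
After op 3 (cut(2)): [1 5 4 10 7 9 3 8 2 6 0]
After op 4 (out_shuffle): [1 3 5 8 4 2 10 6 7 0 9]
After op 5 (out_shuffle): [1 10 3 6 5 7 8 0 4 9 2]
After op 6 (in_shuffle): [7 1 8 10 0 3 4 6 9 5 2]
Card 8 is at position 2.

Answer: 2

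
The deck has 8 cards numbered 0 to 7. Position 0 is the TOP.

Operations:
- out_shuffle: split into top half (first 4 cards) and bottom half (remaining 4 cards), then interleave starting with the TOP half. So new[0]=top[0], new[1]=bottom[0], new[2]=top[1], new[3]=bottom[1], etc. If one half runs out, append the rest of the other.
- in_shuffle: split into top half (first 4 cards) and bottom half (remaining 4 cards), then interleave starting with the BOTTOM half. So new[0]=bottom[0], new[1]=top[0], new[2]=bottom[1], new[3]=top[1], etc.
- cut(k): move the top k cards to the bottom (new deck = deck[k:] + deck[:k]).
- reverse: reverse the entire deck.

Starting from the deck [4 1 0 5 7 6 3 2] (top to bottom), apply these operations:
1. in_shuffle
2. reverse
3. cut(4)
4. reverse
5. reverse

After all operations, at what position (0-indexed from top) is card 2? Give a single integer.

After op 1 (in_shuffle): [7 4 6 1 3 0 2 5]
After op 2 (reverse): [5 2 0 3 1 6 4 7]
After op 3 (cut(4)): [1 6 4 7 5 2 0 3]
After op 4 (reverse): [3 0 2 5 7 4 6 1]
After op 5 (reverse): [1 6 4 7 5 2 0 3]
Card 2 is at position 5.

Answer: 5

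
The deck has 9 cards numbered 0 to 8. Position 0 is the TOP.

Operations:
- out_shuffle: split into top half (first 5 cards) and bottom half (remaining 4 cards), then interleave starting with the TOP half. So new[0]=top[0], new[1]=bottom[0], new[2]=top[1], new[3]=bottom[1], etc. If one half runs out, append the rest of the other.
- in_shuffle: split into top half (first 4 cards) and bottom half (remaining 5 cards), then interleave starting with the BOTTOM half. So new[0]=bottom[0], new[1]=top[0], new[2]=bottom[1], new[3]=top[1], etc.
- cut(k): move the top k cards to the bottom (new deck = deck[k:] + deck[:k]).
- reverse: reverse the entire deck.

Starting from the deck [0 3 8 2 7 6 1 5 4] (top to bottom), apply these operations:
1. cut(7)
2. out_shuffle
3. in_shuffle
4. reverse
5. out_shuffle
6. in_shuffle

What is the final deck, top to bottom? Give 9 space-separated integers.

Answer: 1 8 5 2 4 7 0 6 3

Derivation:
After op 1 (cut(7)): [5 4 0 3 8 2 7 6 1]
After op 2 (out_shuffle): [5 2 4 7 0 6 3 1 8]
After op 3 (in_shuffle): [0 5 6 2 3 4 1 7 8]
After op 4 (reverse): [8 7 1 4 3 2 6 5 0]
After op 5 (out_shuffle): [8 2 7 6 1 5 4 0 3]
After op 6 (in_shuffle): [1 8 5 2 4 7 0 6 3]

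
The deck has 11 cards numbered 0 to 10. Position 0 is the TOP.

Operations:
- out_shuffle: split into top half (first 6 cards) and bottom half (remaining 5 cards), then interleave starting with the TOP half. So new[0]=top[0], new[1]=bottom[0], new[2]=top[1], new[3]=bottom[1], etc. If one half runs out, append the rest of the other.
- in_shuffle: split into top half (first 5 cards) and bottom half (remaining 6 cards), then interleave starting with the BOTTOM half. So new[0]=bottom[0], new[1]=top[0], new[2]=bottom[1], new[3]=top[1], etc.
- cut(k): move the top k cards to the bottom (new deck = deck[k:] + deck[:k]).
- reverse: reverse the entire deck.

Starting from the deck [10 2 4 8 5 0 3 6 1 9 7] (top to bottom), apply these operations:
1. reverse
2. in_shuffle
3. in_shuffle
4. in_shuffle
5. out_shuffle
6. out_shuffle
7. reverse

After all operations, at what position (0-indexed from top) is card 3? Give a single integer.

Answer: 8

Derivation:
After op 1 (reverse): [7 9 1 6 3 0 5 8 4 2 10]
After op 2 (in_shuffle): [0 7 5 9 8 1 4 6 2 3 10]
After op 3 (in_shuffle): [1 0 4 7 6 5 2 9 3 8 10]
After op 4 (in_shuffle): [5 1 2 0 9 4 3 7 8 6 10]
After op 5 (out_shuffle): [5 3 1 7 2 8 0 6 9 10 4]
After op 6 (out_shuffle): [5 0 3 6 1 9 7 10 2 4 8]
After op 7 (reverse): [8 4 2 10 7 9 1 6 3 0 5]
Card 3 is at position 8.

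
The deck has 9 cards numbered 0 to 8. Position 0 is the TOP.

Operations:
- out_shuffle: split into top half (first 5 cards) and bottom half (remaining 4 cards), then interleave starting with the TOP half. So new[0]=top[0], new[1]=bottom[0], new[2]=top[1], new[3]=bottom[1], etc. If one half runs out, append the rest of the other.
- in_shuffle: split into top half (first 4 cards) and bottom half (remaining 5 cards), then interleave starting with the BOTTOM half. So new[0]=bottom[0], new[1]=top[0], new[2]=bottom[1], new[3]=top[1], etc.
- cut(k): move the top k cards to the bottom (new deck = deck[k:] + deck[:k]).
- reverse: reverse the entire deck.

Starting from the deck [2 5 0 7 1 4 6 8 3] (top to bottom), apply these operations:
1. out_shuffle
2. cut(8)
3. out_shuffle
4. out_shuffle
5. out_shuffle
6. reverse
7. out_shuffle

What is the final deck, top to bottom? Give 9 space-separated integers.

After op 1 (out_shuffle): [2 4 5 6 0 8 7 3 1]
After op 2 (cut(8)): [1 2 4 5 6 0 8 7 3]
After op 3 (out_shuffle): [1 0 2 8 4 7 5 3 6]
After op 4 (out_shuffle): [1 7 0 5 2 3 8 6 4]
After op 5 (out_shuffle): [1 3 7 8 0 6 5 4 2]
After op 6 (reverse): [2 4 5 6 0 8 7 3 1]
After op 7 (out_shuffle): [2 8 4 7 5 3 6 1 0]

Answer: 2 8 4 7 5 3 6 1 0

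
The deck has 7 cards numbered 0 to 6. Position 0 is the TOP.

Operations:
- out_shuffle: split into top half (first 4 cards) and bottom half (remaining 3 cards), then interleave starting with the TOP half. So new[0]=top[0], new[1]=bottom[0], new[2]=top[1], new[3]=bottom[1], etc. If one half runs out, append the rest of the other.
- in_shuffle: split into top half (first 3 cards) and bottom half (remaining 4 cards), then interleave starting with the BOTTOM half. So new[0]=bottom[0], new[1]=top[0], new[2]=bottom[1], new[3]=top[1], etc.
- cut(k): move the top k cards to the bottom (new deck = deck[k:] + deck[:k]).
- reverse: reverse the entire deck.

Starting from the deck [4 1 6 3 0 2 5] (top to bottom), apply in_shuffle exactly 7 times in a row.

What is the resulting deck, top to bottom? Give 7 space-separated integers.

After op 1 (in_shuffle): [3 4 0 1 2 6 5]
After op 2 (in_shuffle): [1 3 2 4 6 0 5]
After op 3 (in_shuffle): [4 1 6 3 0 2 5]
After op 4 (in_shuffle): [3 4 0 1 2 6 5]
After op 5 (in_shuffle): [1 3 2 4 6 0 5]
After op 6 (in_shuffle): [4 1 6 3 0 2 5]
After op 7 (in_shuffle): [3 4 0 1 2 6 5]

Answer: 3 4 0 1 2 6 5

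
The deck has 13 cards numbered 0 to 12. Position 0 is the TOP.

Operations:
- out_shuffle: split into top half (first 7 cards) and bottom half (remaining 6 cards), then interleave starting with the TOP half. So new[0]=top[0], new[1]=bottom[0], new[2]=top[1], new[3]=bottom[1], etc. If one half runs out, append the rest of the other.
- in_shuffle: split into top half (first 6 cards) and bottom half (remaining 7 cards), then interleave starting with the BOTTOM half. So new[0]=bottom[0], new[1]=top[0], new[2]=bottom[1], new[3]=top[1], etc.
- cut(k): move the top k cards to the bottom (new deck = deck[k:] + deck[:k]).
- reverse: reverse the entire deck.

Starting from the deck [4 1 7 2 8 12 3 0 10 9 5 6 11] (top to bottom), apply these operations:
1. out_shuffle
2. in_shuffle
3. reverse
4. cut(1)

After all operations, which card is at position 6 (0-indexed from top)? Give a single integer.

Answer: 1

Derivation:
After op 1 (out_shuffle): [4 0 1 10 7 9 2 5 8 6 12 11 3]
After op 2 (in_shuffle): [2 4 5 0 8 1 6 10 12 7 11 9 3]
After op 3 (reverse): [3 9 11 7 12 10 6 1 8 0 5 4 2]
After op 4 (cut(1)): [9 11 7 12 10 6 1 8 0 5 4 2 3]
Position 6: card 1.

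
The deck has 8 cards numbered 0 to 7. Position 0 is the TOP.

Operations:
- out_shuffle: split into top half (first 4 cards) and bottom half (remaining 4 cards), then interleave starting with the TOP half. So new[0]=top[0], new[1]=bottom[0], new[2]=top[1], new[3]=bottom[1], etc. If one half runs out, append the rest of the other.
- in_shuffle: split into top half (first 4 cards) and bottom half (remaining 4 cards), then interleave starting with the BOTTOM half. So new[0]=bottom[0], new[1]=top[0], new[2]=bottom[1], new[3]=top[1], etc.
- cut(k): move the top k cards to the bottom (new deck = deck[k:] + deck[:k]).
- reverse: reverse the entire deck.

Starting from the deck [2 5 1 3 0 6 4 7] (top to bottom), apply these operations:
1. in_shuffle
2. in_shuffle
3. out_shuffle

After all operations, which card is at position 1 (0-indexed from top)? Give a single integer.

After op 1 (in_shuffle): [0 2 6 5 4 1 7 3]
After op 2 (in_shuffle): [4 0 1 2 7 6 3 5]
After op 3 (out_shuffle): [4 7 0 6 1 3 2 5]
Position 1: card 7.

Answer: 7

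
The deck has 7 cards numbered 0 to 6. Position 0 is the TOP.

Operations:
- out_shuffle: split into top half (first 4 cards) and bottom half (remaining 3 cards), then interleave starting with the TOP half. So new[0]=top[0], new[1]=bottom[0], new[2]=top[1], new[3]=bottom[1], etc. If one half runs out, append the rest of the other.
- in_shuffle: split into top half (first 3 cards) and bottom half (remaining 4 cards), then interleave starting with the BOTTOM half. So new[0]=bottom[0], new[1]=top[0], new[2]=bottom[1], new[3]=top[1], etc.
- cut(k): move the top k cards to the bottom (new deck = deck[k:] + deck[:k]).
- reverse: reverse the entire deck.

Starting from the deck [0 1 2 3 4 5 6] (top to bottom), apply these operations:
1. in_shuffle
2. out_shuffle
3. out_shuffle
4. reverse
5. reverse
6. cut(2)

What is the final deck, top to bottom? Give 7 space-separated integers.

After op 1 (in_shuffle): [3 0 4 1 5 2 6]
After op 2 (out_shuffle): [3 5 0 2 4 6 1]
After op 3 (out_shuffle): [3 4 5 6 0 1 2]
After op 4 (reverse): [2 1 0 6 5 4 3]
After op 5 (reverse): [3 4 5 6 0 1 2]
After op 6 (cut(2)): [5 6 0 1 2 3 4]

Answer: 5 6 0 1 2 3 4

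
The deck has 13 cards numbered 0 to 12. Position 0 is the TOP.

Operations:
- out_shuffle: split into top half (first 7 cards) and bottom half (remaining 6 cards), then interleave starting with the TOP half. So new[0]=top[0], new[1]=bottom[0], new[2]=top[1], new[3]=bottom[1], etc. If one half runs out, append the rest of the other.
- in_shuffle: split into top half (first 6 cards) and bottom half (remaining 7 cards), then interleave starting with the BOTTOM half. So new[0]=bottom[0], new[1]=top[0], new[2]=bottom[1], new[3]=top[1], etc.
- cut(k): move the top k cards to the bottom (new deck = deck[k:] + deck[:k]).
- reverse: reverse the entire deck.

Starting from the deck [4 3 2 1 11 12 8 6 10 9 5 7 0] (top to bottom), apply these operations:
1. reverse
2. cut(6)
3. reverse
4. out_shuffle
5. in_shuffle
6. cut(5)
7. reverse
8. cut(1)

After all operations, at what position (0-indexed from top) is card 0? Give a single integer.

Answer: 8

Derivation:
After op 1 (reverse): [0 7 5 9 10 6 8 12 11 1 2 3 4]
After op 2 (cut(6)): [8 12 11 1 2 3 4 0 7 5 9 10 6]
After op 3 (reverse): [6 10 9 5 7 0 4 3 2 1 11 12 8]
After op 4 (out_shuffle): [6 3 10 2 9 1 5 11 7 12 0 8 4]
After op 5 (in_shuffle): [5 6 11 3 7 10 12 2 0 9 8 1 4]
After op 6 (cut(5)): [10 12 2 0 9 8 1 4 5 6 11 3 7]
After op 7 (reverse): [7 3 11 6 5 4 1 8 9 0 2 12 10]
After op 8 (cut(1)): [3 11 6 5 4 1 8 9 0 2 12 10 7]
Card 0 is at position 8.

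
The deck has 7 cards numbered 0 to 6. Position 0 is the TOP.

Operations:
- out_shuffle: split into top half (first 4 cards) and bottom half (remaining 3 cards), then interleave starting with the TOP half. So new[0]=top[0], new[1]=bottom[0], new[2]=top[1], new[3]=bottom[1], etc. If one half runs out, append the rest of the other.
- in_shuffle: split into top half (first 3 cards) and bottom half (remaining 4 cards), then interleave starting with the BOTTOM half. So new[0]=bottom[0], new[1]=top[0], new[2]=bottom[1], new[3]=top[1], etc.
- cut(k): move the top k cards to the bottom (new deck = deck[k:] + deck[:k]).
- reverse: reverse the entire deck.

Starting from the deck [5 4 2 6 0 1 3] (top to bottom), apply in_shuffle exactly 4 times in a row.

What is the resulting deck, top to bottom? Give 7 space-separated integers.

Answer: 6 5 0 4 1 2 3

Derivation:
After op 1 (in_shuffle): [6 5 0 4 1 2 3]
After op 2 (in_shuffle): [4 6 1 5 2 0 3]
After op 3 (in_shuffle): [5 4 2 6 0 1 3]
After op 4 (in_shuffle): [6 5 0 4 1 2 3]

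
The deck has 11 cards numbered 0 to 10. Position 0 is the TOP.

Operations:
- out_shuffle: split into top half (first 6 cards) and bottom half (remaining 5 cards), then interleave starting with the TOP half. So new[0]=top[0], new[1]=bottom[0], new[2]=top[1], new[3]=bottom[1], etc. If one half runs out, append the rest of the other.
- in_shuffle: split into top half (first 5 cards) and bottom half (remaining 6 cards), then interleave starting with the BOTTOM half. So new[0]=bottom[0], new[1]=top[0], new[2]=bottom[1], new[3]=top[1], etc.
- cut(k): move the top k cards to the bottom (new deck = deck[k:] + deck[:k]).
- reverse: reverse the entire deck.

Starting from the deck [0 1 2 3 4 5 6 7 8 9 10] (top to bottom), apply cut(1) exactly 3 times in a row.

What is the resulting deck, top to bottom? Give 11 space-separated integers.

Answer: 3 4 5 6 7 8 9 10 0 1 2

Derivation:
After op 1 (cut(1)): [1 2 3 4 5 6 7 8 9 10 0]
After op 2 (cut(1)): [2 3 4 5 6 7 8 9 10 0 1]
After op 3 (cut(1)): [3 4 5 6 7 8 9 10 0 1 2]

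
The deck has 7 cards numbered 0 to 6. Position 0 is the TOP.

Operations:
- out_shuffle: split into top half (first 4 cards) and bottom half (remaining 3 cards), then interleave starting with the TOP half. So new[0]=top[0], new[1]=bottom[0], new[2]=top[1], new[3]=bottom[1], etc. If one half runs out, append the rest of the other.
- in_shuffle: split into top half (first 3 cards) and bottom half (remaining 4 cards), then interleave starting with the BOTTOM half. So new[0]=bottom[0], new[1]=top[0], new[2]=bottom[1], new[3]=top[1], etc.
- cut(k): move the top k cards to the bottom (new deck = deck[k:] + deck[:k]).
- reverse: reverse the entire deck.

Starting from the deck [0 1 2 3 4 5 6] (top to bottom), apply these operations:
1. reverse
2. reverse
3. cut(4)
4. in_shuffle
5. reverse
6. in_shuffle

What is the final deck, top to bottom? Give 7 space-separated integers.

After op 1 (reverse): [6 5 4 3 2 1 0]
After op 2 (reverse): [0 1 2 3 4 5 6]
After op 3 (cut(4)): [4 5 6 0 1 2 3]
After op 4 (in_shuffle): [0 4 1 5 2 6 3]
After op 5 (reverse): [3 6 2 5 1 4 0]
After op 6 (in_shuffle): [5 3 1 6 4 2 0]

Answer: 5 3 1 6 4 2 0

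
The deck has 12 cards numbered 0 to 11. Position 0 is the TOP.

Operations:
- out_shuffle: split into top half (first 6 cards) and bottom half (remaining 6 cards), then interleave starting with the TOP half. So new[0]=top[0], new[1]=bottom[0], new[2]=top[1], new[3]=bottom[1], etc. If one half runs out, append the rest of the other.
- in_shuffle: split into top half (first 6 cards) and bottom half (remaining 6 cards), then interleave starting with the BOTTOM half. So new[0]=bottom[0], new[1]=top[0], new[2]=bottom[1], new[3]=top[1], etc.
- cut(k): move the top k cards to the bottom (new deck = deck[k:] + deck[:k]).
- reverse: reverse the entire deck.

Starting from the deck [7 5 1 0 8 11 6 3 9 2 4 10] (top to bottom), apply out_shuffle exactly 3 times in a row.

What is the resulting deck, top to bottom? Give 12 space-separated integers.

Answer: 7 3 0 4 6 1 2 11 5 9 8 10

Derivation:
After op 1 (out_shuffle): [7 6 5 3 1 9 0 2 8 4 11 10]
After op 2 (out_shuffle): [7 0 6 2 5 8 3 4 1 11 9 10]
After op 3 (out_shuffle): [7 3 0 4 6 1 2 11 5 9 8 10]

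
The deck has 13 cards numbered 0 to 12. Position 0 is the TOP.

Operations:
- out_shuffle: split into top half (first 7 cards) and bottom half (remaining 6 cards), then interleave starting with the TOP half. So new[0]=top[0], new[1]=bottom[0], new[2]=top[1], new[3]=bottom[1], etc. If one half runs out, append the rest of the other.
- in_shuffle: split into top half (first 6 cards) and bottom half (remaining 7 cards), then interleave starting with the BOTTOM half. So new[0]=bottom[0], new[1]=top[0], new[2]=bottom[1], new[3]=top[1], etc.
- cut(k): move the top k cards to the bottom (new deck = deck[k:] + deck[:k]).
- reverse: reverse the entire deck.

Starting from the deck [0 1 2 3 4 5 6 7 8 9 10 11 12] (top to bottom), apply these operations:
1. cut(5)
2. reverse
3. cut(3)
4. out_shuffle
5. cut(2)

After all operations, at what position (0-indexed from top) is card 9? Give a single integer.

Answer: 8

Derivation:
After op 1 (cut(5)): [5 6 7 8 9 10 11 12 0 1 2 3 4]
After op 2 (reverse): [4 3 2 1 0 12 11 10 9 8 7 6 5]
After op 3 (cut(3)): [1 0 12 11 10 9 8 7 6 5 4 3 2]
After op 4 (out_shuffle): [1 7 0 6 12 5 11 4 10 3 9 2 8]
After op 5 (cut(2)): [0 6 12 5 11 4 10 3 9 2 8 1 7]
Card 9 is at position 8.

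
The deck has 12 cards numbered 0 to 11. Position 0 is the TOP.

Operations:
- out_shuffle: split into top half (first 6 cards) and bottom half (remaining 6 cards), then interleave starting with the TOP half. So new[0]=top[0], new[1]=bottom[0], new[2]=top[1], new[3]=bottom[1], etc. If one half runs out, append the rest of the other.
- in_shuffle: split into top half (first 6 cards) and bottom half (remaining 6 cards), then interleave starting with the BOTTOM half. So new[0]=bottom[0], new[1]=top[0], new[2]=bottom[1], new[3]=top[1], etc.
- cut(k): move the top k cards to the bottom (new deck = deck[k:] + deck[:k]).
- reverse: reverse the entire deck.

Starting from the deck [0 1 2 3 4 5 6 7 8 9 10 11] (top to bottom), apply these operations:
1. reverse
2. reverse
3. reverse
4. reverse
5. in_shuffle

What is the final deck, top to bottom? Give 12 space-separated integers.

Answer: 6 0 7 1 8 2 9 3 10 4 11 5

Derivation:
After op 1 (reverse): [11 10 9 8 7 6 5 4 3 2 1 0]
After op 2 (reverse): [0 1 2 3 4 5 6 7 8 9 10 11]
After op 3 (reverse): [11 10 9 8 7 6 5 4 3 2 1 0]
After op 4 (reverse): [0 1 2 3 4 5 6 7 8 9 10 11]
After op 5 (in_shuffle): [6 0 7 1 8 2 9 3 10 4 11 5]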